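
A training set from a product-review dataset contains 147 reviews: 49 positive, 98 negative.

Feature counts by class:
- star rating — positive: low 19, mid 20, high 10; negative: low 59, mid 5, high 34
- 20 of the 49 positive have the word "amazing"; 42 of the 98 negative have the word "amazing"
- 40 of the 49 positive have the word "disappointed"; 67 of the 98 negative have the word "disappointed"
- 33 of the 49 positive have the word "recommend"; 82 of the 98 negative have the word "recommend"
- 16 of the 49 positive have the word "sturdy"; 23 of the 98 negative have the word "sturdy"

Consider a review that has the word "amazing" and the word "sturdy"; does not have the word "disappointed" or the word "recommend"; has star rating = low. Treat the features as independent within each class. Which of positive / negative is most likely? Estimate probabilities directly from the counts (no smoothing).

negative

positive: (49/147) × (19/49) × (20/49) × (9/49) × (16/49) × (16/49) ≈ 0.00103315
negative: (98/147) × (59/98) × (42/98) × (31/98) × (16/98) × (23/98) ≈ 0.00208492
Highest score → negative.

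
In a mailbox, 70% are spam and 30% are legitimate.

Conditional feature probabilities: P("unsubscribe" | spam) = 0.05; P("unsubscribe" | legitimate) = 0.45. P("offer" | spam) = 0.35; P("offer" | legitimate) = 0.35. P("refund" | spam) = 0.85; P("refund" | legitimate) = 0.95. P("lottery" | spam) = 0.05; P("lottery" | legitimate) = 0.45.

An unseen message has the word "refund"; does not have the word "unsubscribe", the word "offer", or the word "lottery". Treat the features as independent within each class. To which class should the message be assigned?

spam

spam: 0.7 × (1−0.05) × (1−0.35) × 0.85 × (1−0.05) = 0.349041875
legitimate: 0.3 × (1−0.45) × (1−0.35) × 0.95 × (1−0.45) = 0.056038125
Highest score → spam.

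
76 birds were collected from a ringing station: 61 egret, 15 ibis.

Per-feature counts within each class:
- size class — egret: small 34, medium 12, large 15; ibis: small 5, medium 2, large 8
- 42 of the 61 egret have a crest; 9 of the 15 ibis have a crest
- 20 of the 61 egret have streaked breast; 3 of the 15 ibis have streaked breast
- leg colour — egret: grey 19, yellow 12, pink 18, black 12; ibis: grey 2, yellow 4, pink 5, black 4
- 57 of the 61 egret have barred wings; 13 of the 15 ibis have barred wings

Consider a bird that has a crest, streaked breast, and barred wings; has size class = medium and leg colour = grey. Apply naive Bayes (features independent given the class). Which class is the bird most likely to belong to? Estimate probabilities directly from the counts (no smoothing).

egret

egret: (61/76) × (12/61) × (42/61) × (20/61) × (19/61) × (57/61) ≈ 0.0103742
ibis: (15/76) × (2/15) × (9/15) × (3/15) × (2/15) × (13/15) ≈ 0.000364912
Highest score → egret.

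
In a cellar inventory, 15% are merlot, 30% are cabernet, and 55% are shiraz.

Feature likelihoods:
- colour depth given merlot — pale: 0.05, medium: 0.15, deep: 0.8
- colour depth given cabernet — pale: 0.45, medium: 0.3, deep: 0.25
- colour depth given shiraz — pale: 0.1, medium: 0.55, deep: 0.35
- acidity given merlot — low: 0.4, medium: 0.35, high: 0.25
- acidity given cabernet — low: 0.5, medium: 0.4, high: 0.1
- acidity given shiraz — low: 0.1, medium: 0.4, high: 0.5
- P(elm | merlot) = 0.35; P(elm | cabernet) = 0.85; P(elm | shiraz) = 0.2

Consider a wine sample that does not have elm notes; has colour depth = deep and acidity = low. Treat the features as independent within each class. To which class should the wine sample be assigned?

merlot: 0.15 × 0.8 × 0.4 × (1−0.35) = 0.0312
cabernet: 0.3 × 0.25 × 0.5 × (1−0.85) = 0.005625
shiraz: 0.55 × 0.35 × 0.1 × (1−0.2) = 0.0154
Highest score → merlot.

merlot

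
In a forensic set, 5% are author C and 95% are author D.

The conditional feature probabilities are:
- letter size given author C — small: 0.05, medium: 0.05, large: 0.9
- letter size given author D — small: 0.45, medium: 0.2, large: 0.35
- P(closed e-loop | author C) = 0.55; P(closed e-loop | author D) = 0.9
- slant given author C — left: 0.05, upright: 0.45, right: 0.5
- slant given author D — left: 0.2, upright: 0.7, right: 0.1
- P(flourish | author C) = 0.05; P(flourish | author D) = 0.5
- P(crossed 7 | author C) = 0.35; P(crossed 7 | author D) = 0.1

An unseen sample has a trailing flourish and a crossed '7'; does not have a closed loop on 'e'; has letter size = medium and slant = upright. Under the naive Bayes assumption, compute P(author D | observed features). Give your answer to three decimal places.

author C: 0.05 × 0.05 × (1−0.55) × 0.45 × 0.05 × 0.35 = 0.000008859375
author D: 0.95 × 0.2 × (1−0.9) × 0.7 × 0.5 × 0.1 = 0.000665
P(author D | x) = 0.000665 / 0.000673859375 ≈ 0.987

0.987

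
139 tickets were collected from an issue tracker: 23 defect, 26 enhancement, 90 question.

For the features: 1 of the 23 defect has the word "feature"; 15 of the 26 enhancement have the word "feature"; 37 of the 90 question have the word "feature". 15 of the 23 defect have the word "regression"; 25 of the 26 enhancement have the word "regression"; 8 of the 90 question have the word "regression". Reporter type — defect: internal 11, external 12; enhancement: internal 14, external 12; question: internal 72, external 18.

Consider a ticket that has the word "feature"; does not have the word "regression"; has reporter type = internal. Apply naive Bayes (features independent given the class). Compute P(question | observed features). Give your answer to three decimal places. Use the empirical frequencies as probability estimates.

defect: (23/139) × (1/23) × (8/23) × (11/23) ≈ 0.00119677
enhancement: (26/139) × (15/26) × (1/26) × (14/26) ≈ 0.0022349
question: (90/139) × (37/90) × (82/90) × (72/90) ≈ 0.194021
P(question | x) = 0.194021 / 0.19745267 ≈ 0.983

0.983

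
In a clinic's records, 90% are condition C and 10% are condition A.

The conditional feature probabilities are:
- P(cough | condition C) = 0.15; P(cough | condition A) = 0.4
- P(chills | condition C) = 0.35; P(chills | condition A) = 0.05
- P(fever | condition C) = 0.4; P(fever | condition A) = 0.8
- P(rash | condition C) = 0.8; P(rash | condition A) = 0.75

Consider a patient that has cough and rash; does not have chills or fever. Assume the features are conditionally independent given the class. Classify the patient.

condition C

condition C: 0.9 × 0.15 × (1−0.35) × (1−0.4) × 0.8 = 0.04212
condition A: 0.1 × 0.4 × (1−0.05) × (1−0.8) × 0.75 = 0.0057
Highest score → condition C.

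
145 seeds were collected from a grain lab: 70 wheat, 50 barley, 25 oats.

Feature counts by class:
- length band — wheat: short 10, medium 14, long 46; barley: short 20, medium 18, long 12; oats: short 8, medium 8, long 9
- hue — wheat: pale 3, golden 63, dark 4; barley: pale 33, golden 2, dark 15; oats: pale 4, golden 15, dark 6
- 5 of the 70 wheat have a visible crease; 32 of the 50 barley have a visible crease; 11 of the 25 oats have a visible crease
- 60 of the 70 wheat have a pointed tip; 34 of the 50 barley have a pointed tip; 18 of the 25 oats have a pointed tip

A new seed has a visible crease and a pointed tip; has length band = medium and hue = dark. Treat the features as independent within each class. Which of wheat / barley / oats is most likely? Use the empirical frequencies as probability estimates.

barley

wheat: (70/145) × (14/70) × (4/70) × (5/70) × (60/70) ≈ 0.00033779
barley: (50/145) × (18/50) × (15/50) × (32/50) × (34/50) ≈ 0.0162074
oats: (25/145) × (8/25) × (6/25) × (11/25) × (18/25) ≈ 0.00419487
Highest score → barley.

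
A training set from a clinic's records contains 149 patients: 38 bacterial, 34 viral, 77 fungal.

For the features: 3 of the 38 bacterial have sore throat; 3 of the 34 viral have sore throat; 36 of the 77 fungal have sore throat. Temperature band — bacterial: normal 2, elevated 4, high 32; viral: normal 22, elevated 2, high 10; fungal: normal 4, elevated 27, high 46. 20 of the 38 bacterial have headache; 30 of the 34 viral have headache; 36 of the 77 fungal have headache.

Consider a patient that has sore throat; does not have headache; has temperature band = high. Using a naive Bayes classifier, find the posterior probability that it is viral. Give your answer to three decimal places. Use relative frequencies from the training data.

bacterial: (38/149) × (3/38) × (32/38) × (18/38) ≈ 0.00803138
viral: (34/149) × (3/34) × (10/34) × (4/34) ≈ 0.000696686
fungal: (77/149) × (36/77) × (46/77) × (41/77) ≈ 0.0768558
P(viral | x) = 0.000696686 / 0.085583866 ≈ 0.008

0.008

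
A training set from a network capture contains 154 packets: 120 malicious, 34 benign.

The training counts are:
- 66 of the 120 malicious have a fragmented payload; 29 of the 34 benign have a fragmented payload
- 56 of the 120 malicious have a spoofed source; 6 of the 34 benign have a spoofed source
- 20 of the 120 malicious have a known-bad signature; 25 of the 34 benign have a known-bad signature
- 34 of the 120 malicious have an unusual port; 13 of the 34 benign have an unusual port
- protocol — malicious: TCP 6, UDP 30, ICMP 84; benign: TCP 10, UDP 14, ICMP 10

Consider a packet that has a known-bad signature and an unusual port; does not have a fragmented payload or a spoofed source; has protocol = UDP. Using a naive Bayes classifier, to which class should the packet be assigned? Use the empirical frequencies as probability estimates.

malicious: (120/154) × (54/120) × (64/120) × (20/120) × (34/120) × (30/120) ≈ 0.00220779
benign: (34/154) × (5/34) × (28/34) × (25/34) × (13/34) × (14/34) ≈ 0.0030953
Highest score → benign.

benign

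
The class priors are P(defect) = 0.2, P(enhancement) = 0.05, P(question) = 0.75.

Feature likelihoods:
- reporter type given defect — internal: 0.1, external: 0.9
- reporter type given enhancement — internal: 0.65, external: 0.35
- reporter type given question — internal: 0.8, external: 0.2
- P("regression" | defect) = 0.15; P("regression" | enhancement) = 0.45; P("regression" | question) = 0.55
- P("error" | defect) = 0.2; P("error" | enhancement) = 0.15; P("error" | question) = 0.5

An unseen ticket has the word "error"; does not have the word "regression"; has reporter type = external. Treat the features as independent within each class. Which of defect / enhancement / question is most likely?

defect: 0.2 × 0.9 × (1−0.15) × 0.2 = 0.0306
enhancement: 0.05 × 0.35 × (1−0.45) × 0.15 = 0.00144375
question: 0.75 × 0.2 × (1−0.55) × 0.5 = 0.03375
Highest score → question.

question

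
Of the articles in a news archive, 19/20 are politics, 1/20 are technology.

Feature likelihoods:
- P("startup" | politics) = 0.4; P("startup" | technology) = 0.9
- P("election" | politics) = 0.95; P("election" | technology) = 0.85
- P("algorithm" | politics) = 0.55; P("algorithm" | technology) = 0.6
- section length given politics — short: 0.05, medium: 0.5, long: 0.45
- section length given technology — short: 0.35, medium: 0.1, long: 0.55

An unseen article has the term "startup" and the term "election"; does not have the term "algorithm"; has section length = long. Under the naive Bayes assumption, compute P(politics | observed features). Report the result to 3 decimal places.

politics: 0.95 × 0.4 × 0.95 × (1−0.55) × 0.45 = 0.0731025
technology: 0.05 × 0.9 × 0.85 × (1−0.6) × 0.55 = 0.008415
P(politics | x) = 0.0731025 / 0.0815175 ≈ 0.897

0.897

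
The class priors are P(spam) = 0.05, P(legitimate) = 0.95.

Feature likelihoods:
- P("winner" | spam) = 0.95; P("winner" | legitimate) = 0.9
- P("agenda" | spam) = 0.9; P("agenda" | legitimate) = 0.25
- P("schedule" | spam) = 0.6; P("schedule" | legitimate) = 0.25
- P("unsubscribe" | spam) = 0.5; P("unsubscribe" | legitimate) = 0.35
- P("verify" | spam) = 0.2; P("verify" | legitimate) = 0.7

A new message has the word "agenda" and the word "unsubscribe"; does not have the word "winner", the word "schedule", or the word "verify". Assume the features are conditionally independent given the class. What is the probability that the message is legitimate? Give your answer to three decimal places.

spam: 0.05 × (1−0.95) × 0.9 × (1−0.6) × 0.5 × (1−0.2) = 0.00036
legitimate: 0.95 × (1−0.9) × 0.25 × (1−0.25) × 0.35 × (1−0.7) = 0.0018703125
P(legitimate | x) = 0.0018703125 / 0.0022303125 ≈ 0.839

0.839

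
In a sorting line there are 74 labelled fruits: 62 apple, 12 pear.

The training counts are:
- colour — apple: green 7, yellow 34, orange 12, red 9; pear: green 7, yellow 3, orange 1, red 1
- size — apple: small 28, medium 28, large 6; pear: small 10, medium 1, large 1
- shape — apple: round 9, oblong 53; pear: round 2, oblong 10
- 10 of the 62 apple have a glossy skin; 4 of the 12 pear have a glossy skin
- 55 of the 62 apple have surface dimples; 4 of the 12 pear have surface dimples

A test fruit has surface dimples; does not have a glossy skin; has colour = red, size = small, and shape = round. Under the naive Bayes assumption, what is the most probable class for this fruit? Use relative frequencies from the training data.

apple: (62/74) × (9/62) × (28/62) × (9/62) × (52/62) × (55/62) ≈ 0.00593213
pear: (12/74) × (1/12) × (10/12) × (2/12) × (8/12) × (4/12) ≈ 0.000417084
Highest score → apple.

apple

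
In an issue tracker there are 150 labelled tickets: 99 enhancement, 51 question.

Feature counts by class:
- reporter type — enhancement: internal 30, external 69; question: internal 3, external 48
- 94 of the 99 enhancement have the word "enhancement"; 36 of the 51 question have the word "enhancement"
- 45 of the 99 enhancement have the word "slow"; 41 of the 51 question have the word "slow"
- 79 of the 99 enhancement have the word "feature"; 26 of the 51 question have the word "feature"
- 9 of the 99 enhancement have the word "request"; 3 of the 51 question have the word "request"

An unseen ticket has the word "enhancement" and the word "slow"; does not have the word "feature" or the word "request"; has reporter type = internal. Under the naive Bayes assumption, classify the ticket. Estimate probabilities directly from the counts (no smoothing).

enhancement

enhancement: (99/150) × (30/99) × (94/99) × (45/99) × (20/99) × (90/99) ≈ 0.0158527
question: (51/150) × (3/51) × (36/51) × (41/51) × (25/51) × (48/51) ≈ 0.00523621
Highest score → enhancement.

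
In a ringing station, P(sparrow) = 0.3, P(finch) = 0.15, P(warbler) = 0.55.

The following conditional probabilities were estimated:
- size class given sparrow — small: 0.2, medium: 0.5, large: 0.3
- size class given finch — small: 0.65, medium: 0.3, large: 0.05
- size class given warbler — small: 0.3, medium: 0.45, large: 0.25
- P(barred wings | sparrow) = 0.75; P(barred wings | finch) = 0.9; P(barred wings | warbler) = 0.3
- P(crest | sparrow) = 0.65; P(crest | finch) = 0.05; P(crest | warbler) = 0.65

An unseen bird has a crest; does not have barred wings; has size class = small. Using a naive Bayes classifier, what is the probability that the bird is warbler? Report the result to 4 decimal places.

0.8800

sparrow: 0.3 × 0.2 × (1−0.75) × 0.65 = 0.00975
finch: 0.15 × 0.65 × (1−0.9) × 0.05 = 0.0004875
warbler: 0.55 × 0.3 × (1−0.3) × 0.65 = 0.075075
P(warbler | x) = 0.075075 / 0.0853125 ≈ 0.8800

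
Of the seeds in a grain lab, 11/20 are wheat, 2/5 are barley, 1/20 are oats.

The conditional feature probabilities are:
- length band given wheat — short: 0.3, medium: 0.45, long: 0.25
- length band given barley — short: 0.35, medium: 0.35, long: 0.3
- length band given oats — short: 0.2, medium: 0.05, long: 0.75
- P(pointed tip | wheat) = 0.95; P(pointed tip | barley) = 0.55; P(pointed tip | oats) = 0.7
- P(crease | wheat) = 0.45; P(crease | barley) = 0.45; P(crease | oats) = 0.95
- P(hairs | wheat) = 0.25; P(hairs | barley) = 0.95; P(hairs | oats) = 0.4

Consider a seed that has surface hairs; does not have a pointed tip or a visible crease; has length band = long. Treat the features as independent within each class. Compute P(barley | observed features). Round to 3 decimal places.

0.960

wheat: 0.55 × 0.25 × (1−0.95) × (1−0.45) × 0.25 = 0.0009453125
barley: 0.4 × 0.3 × (1−0.55) × (1−0.45) × 0.95 = 0.028215
oats: 0.05 × 0.75 × (1−0.7) × (1−0.95) × 0.4 = 0.000225
P(barley | x) = 0.028215 / 0.0293853125 ≈ 0.960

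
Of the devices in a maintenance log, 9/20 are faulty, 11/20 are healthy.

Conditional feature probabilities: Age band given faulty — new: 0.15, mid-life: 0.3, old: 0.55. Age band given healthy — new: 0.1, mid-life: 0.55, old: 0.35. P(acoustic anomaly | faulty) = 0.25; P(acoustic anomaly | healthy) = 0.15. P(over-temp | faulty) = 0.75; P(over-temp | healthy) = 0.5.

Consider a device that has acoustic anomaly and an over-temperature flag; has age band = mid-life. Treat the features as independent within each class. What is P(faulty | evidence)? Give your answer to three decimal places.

0.527

faulty: 0.45 × 0.3 × 0.25 × 0.75 = 0.0253125
healthy: 0.55 × 0.55 × 0.15 × 0.5 = 0.0226875
P(faulty | x) = 0.0253125 / 0.048 ≈ 0.527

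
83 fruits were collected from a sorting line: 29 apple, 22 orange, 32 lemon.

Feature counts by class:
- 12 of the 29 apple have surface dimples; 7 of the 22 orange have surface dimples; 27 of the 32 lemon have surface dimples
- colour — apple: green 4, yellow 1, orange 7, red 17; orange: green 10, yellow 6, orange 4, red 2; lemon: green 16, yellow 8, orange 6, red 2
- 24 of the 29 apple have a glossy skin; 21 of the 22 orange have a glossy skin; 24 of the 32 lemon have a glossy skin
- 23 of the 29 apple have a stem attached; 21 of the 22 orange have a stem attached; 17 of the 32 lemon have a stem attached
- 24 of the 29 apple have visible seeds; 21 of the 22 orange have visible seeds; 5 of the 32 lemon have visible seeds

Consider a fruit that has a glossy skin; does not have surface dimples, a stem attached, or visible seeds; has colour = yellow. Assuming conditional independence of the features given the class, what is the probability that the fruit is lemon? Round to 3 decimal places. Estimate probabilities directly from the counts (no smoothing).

0.936

apple: (29/83) × (17/29) × (1/29) × (24/29) × (6/29) × (5/29) ≈ 0.000208503
orange: (22/83) × (15/22) × (6/22) × (21/22) × (1/22) × (1/22) ≈ 0.000097206
lemon: (32/83) × (5/32) × (8/32) × (24/32) × (15/32) × (27/32) ≈ 0.00446733
P(lemon | x) = 0.00446733 / 0.004773039 ≈ 0.936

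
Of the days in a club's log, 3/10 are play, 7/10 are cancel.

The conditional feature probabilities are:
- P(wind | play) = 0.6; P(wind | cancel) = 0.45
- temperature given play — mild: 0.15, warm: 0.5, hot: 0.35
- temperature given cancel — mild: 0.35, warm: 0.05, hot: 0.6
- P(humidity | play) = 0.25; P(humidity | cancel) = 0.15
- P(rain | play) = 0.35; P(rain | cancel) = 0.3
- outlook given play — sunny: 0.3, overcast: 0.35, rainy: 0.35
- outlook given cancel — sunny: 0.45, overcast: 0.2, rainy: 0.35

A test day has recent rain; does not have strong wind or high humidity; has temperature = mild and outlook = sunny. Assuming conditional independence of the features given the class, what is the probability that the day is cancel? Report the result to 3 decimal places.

0.916

play: 0.3 × (1−0.6) × 0.15 × (1−0.25) × 0.35 × 0.3 = 0.0014175
cancel: 0.7 × (1−0.45) × 0.35 × (1−0.15) × 0.3 × 0.45 = 0.0154625625
P(cancel | x) = 0.0154625625 / 0.0168800625 ≈ 0.916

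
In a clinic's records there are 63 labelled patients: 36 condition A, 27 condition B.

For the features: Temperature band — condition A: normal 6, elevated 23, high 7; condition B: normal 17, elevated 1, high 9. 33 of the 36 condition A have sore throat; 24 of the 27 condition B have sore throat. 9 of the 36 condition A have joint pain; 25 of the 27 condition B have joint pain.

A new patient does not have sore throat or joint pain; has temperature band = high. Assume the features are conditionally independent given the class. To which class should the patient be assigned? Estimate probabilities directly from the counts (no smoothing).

condition A: (36/63) × (7/36) × (3/36) × (27/36) ≈ 0.00694444
condition B: (27/63) × (9/27) × (3/27) × (2/27) ≈ 0.00117578
Highest score → condition A.

condition A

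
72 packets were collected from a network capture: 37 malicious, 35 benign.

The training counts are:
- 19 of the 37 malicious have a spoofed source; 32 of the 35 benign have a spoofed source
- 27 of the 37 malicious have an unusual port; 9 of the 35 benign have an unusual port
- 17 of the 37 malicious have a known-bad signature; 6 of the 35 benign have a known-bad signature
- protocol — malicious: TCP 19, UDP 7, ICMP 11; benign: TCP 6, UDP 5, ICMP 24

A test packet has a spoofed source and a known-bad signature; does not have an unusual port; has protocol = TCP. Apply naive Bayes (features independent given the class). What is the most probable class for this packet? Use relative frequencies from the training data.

malicious: (37/72) × (19/37) × (10/37) × (17/37) × (19/37) ≈ 0.0168275
benign: (35/72) × (32/35) × (26/35) × (6/35) × (6/35) ≈ 0.00970262
Highest score → malicious.

malicious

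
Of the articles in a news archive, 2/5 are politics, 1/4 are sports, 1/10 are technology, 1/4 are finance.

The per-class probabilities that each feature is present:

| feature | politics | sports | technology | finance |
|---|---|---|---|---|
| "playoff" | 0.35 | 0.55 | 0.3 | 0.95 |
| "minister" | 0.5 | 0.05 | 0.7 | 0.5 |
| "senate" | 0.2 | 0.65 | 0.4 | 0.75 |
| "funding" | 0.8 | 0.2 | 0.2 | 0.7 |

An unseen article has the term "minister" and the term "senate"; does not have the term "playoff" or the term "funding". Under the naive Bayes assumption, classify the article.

politics: 0.4 × (1−0.35) × 0.5 × 0.2 × (1−0.8) = 0.0052
sports: 0.25 × (1−0.55) × 0.05 × 0.65 × (1−0.2) = 0.002925
technology: 0.1 × (1−0.3) × 0.7 × 0.4 × (1−0.2) = 0.01568
finance: 0.25 × (1−0.95) × 0.5 × 0.75 × (1−0.7) = 0.00140625
Highest score → technology.

technology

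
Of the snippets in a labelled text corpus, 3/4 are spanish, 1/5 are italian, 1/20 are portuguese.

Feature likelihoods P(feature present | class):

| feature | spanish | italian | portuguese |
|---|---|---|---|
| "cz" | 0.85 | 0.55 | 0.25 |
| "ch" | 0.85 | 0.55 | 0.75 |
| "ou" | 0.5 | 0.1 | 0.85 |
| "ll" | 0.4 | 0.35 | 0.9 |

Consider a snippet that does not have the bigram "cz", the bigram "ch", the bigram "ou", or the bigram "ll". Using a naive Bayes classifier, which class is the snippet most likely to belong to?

italian

spanish: 0.75 × (1−0.85) × (1−0.85) × (1−0.5) × (1−0.4) = 0.0050625
italian: 0.2 × (1−0.55) × (1−0.55) × (1−0.1) × (1−0.35) = 0.0236925
portuguese: 0.05 × (1−0.25) × (1−0.75) × (1−0.85) × (1−0.9) = 0.000140625
Highest score → italian.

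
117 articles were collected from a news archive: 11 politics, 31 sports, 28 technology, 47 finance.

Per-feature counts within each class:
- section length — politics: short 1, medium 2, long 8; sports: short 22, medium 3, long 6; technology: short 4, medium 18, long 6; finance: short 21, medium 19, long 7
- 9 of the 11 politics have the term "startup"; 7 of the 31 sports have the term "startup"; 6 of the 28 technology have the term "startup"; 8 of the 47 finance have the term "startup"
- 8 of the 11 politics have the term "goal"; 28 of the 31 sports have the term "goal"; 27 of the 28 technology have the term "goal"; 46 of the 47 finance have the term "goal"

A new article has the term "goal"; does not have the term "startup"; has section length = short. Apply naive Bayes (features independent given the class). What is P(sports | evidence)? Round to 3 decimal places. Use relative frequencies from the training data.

politics: (11/117) × (1/11) × (2/11) × (8/11) ≈ 0.00113018
sports: (31/117) × (22/31) × (24/31) × (28/31) ≈ 0.131487
technology: (28/117) × (4/28) × (22/28) × (27/28) ≈ 0.0259027
finance: (47/117) × (21/47) × (39/47) × (46/47) ≈ 0.145767
P(sports | x) = 0.131487 / 0.30428688 ≈ 0.432

0.432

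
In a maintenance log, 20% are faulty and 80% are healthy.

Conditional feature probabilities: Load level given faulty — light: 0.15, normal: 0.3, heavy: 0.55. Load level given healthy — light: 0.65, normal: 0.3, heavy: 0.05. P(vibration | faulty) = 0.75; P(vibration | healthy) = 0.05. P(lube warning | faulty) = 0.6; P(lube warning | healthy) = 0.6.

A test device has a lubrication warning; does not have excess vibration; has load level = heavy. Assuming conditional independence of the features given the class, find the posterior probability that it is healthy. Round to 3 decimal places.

0.580

faulty: 0.2 × 0.55 × (1−0.75) × 0.6 = 0.0165
healthy: 0.8 × 0.05 × (1−0.05) × 0.6 = 0.0228
P(healthy | x) = 0.0228 / 0.0393 ≈ 0.580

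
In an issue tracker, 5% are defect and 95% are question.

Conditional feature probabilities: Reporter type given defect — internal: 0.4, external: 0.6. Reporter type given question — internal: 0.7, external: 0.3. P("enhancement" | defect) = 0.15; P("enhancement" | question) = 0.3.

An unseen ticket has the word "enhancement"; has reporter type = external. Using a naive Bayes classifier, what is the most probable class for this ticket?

defect: 0.05 × 0.6 × 0.15 = 0.0045
question: 0.95 × 0.3 × 0.3 = 0.0855
Highest score → question.

question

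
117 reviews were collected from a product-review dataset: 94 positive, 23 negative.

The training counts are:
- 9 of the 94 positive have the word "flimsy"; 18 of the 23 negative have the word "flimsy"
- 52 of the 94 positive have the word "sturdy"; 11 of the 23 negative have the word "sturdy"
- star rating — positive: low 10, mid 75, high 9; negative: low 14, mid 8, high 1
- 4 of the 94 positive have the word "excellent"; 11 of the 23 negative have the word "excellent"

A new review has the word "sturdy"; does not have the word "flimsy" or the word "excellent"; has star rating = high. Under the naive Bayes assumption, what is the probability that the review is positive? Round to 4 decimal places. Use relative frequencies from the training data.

positive: (94/117) × (85/94) × (52/94) × (9/94) × (90/94) ≈ 0.0368415
negative: (23/117) × (5/23) × (11/23) × (1/23) × (12/23) ≈ 0.000463633
P(positive | x) = 0.0368415 / 0.037305133 ≈ 0.9876

0.9876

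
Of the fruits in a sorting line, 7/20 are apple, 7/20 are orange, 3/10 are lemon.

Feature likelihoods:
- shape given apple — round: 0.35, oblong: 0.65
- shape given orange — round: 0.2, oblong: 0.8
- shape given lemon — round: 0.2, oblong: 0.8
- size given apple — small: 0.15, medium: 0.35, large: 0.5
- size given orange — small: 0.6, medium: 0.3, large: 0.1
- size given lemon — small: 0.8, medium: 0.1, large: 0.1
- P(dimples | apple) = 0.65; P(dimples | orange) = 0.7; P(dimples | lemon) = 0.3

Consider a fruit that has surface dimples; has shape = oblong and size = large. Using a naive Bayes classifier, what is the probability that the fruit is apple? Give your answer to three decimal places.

apple: 0.35 × 0.65 × 0.5 × 0.65 = 0.0739375
orange: 0.35 × 0.8 × 0.1 × 0.7 = 0.0196
lemon: 0.3 × 0.8 × 0.1 × 0.3 = 0.0072
P(apple | x) = 0.0739375 / 0.1007375 ≈ 0.734

0.734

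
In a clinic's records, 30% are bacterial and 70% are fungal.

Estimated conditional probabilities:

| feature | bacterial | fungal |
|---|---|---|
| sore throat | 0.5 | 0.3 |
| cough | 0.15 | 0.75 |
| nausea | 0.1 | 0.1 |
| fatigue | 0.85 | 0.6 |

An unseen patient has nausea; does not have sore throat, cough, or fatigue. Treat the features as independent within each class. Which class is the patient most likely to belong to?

bacterial: 0.3 × (1−0.5) × (1−0.15) × 0.1 × (1−0.85) = 0.0019125
fungal: 0.7 × (1−0.3) × (1−0.75) × 0.1 × (1−0.6) = 0.0049
Highest score → fungal.

fungal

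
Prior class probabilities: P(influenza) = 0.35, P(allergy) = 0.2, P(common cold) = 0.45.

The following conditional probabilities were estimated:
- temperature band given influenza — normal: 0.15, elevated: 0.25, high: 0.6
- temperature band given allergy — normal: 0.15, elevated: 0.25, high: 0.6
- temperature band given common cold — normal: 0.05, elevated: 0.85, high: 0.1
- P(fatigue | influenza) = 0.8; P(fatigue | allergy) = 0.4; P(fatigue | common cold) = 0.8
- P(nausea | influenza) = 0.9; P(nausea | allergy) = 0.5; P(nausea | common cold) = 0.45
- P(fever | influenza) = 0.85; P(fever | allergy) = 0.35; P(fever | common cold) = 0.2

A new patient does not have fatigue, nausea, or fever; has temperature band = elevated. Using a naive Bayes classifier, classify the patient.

influenza: 0.35 × 0.25 × (1−0.8) × (1−0.9) × (1−0.85) = 0.0002625
allergy: 0.2 × 0.25 × (1−0.4) × (1−0.5) × (1−0.35) = 0.00975
common cold: 0.45 × 0.85 × (1−0.8) × (1−0.45) × (1−0.2) = 0.03366
Highest score → common cold.

common cold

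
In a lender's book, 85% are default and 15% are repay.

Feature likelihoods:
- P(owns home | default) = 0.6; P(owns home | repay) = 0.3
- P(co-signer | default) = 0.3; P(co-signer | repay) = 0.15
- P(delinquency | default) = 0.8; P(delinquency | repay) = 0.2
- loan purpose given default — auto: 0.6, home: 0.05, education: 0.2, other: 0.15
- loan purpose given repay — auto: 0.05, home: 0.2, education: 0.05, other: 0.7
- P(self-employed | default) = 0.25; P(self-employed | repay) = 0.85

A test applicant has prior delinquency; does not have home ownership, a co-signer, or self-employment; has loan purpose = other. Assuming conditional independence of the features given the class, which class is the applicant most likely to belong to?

default: 0.85 × (1−0.6) × (1−0.3) × 0.8 × 0.15 × (1−0.25) = 0.02142
repay: 0.15 × (1−0.3) × (1−0.15) × 0.2 × 0.7 × (1−0.85) = 0.00187425
Highest score → default.

default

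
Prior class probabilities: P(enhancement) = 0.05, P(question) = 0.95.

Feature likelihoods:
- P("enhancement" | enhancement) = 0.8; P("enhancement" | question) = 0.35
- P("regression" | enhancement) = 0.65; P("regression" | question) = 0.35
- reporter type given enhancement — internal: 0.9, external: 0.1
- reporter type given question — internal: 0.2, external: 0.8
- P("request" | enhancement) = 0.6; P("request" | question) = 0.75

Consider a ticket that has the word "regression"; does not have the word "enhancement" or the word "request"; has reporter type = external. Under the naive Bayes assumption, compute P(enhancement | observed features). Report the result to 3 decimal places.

enhancement: 0.05 × (1−0.8) × 0.65 × 0.1 × (1−0.6) = 0.00026
question: 0.95 × (1−0.35) × 0.35 × 0.8 × (1−0.75) = 0.043225
P(enhancement | x) = 0.00026 / 0.043485 ≈ 0.006

0.006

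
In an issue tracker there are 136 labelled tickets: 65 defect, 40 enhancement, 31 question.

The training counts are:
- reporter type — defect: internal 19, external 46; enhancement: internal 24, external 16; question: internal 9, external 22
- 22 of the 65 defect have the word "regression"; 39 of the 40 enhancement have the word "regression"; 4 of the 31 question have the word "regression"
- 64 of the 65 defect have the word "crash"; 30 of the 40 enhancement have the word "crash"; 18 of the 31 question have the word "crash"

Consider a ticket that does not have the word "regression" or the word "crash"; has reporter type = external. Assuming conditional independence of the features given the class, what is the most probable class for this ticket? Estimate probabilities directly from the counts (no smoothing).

question

defect: (65/136) × (46/65) × (43/65) × (1/65) ≈ 0.00344239
enhancement: (40/136) × (16/40) × (1/40) × (10/40) ≈ 0.000735294
question: (31/136) × (22/31) × (27/31) × (13/31) ≈ 0.0590837
Highest score → question.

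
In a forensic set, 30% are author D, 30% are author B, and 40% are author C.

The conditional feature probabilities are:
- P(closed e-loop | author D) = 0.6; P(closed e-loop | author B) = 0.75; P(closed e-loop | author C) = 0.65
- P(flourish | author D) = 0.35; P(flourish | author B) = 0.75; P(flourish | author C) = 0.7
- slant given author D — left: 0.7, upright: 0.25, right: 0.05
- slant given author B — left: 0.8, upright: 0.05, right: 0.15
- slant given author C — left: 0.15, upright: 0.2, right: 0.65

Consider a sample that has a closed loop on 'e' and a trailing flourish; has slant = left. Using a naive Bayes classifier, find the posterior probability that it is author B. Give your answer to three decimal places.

0.654

author D: 0.3 × 0.6 × 0.35 × 0.7 = 0.0441
author B: 0.3 × 0.75 × 0.75 × 0.8 = 0.135
author C: 0.4 × 0.65 × 0.7 × 0.15 = 0.0273
P(author B | x) = 0.135 / 0.2064 ≈ 0.654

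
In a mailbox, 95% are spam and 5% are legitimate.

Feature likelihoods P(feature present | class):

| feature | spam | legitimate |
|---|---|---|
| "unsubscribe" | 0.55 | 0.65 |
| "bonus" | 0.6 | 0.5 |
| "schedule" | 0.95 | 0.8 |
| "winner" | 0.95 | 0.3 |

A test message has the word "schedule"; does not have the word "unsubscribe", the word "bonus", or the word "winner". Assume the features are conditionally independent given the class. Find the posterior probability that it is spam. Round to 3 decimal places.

spam: 0.95 × (1−0.55) × (1−0.6) × 0.95 × (1−0.95) = 0.0081225
legitimate: 0.05 × (1−0.65) × (1−0.5) × 0.8 × (1−0.3) = 0.0049
P(spam | x) = 0.0081225 / 0.0130225 ≈ 0.624

0.624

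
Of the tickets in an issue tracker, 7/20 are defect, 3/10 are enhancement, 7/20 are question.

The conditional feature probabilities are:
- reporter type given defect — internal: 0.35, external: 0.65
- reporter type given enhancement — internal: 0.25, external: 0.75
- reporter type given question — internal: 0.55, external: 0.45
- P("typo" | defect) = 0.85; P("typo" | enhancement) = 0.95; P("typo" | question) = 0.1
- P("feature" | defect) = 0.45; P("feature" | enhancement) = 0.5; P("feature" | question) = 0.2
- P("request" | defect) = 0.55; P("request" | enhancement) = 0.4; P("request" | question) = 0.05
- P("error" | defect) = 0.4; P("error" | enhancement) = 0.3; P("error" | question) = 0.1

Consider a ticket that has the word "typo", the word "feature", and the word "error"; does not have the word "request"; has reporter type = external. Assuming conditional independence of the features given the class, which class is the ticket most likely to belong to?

enhancement

defect: 0.35 × 0.65 × 0.85 × 0.45 × (1−0.55) × 0.4 = 0.015663375
enhancement: 0.3 × 0.75 × 0.95 × 0.5 × (1−0.4) × 0.3 = 0.0192375
question: 0.35 × 0.45 × 0.1 × 0.2 × (1−0.05) × 0.1 = 0.00029925
Highest score → enhancement.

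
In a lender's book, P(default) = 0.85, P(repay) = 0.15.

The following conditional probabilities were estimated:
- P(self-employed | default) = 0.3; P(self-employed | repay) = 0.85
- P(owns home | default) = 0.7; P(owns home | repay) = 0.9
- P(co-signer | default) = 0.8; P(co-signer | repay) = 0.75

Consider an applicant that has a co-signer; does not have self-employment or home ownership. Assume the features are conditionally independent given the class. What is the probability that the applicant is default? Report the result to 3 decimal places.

0.988

default: 0.85 × (1−0.3) × (1−0.7) × 0.8 = 0.1428
repay: 0.15 × (1−0.85) × (1−0.9) × 0.75 = 0.0016875
P(default | x) = 0.1428 / 0.1444875 ≈ 0.988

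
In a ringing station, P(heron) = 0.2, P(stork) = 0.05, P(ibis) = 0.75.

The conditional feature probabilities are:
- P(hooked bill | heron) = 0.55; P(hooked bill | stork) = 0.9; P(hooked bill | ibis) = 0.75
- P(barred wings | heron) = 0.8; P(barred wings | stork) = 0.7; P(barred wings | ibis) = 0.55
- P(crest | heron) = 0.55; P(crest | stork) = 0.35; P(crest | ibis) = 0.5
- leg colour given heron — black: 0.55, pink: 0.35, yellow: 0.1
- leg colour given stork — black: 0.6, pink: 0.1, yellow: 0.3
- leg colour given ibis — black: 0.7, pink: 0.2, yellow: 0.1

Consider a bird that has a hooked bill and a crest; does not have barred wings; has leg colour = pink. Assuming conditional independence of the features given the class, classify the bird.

ibis

heron: 0.2 × 0.55 × (1−0.8) × 0.55 × 0.35 = 0.004235
stork: 0.05 × 0.9 × (1−0.7) × 0.35 × 0.1 = 0.0004725
ibis: 0.75 × 0.75 × (1−0.55) × 0.5 × 0.2 = 0.0253125
Highest score → ibis.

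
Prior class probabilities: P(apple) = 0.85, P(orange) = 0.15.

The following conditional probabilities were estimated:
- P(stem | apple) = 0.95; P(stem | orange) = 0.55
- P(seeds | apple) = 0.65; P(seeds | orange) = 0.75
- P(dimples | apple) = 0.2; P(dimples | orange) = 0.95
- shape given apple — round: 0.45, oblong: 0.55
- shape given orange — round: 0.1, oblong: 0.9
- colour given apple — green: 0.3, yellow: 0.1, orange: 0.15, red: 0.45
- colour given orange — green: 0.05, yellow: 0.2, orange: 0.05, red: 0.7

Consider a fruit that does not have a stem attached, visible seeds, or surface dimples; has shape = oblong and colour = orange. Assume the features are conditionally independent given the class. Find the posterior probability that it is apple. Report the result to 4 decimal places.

0.9628

apple: 0.85 × (1−0.95) × (1−0.65) × (1−0.2) × 0.55 × 0.15 = 0.00098175
orange: 0.15 × (1−0.55) × (1−0.75) × (1−0.95) × 0.9 × 0.05 = 0.00003796875
P(apple | x) = 0.00098175 / 0.00101971875 ≈ 0.9628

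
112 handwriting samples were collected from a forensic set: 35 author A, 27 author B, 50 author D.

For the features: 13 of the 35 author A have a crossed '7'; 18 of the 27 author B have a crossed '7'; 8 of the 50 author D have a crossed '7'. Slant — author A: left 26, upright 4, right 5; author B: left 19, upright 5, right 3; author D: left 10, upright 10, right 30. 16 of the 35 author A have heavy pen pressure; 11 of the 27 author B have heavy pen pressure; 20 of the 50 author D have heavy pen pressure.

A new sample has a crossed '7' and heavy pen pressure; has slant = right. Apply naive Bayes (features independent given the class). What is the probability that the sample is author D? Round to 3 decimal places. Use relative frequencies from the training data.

author A: (35/112) × (13/35) × (5/35) × (16/35) ≈ 0.00758017
author B: (27/112) × (18/27) × (3/27) × (11/27) ≈ 0.00727513
author D: (50/112) × (8/50) × (30/50) × (20/50) ≈ 0.0171429
P(author D | x) = 0.0171429 / 0.0319982 ≈ 0.536

0.536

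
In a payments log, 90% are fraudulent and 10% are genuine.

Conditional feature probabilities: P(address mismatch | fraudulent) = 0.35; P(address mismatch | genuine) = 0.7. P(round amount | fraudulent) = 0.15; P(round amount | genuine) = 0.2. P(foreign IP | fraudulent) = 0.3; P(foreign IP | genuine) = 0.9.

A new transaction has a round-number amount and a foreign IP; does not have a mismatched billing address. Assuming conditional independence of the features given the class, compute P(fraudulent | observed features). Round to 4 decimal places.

0.8298

fraudulent: 0.9 × (1−0.35) × 0.15 × 0.3 = 0.026325
genuine: 0.1 × (1−0.7) × 0.2 × 0.9 = 0.0054
P(fraudulent | x) = 0.026325 / 0.031725 ≈ 0.8298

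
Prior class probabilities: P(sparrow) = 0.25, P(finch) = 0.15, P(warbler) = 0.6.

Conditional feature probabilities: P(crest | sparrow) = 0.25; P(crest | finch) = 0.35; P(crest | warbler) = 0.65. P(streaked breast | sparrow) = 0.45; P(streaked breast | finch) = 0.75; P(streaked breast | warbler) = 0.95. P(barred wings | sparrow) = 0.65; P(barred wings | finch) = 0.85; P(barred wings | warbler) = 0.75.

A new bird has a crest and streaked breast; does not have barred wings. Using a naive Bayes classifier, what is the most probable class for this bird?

warbler

sparrow: 0.25 × 0.25 × 0.45 × (1−0.65) = 0.00984375
finch: 0.15 × 0.35 × 0.75 × (1−0.85) = 0.00590625
warbler: 0.6 × 0.65 × 0.95 × (1−0.75) = 0.092625
Highest score → warbler.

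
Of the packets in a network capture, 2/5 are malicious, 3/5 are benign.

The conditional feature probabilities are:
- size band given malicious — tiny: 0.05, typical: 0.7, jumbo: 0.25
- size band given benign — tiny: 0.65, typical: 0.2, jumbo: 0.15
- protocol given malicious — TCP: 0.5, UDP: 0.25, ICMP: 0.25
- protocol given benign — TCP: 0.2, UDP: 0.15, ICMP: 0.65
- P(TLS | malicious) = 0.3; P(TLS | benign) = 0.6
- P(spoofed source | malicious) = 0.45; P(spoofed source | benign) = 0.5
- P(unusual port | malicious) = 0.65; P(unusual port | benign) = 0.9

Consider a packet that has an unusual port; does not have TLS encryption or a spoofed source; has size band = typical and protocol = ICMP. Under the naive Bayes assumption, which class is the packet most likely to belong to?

malicious: 0.4 × 0.7 × 0.25 × (1−0.3) × (1−0.45) × 0.65 = 0.0175175
benign: 0.6 × 0.2 × 0.65 × (1−0.6) × (1−0.5) × 0.9 = 0.01404
Highest score → malicious.

malicious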